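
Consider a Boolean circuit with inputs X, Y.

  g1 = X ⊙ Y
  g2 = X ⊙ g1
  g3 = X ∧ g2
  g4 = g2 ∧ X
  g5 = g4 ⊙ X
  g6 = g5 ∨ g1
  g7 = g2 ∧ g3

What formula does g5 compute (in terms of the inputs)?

g1 = X ⊙ Y
g2 = X ⊙ g1 = X ⊙ (X ⊙ Y)
g4 = g2 ∧ X = (X ⊙ (X ⊙ Y)) ∧ X
g5 = g4 ⊙ X = ((X ⊙ (X ⊙ Y)) ∧ X) ⊙ X

((X ⊙ (X ⊙ Y)) ∧ X) ⊙ X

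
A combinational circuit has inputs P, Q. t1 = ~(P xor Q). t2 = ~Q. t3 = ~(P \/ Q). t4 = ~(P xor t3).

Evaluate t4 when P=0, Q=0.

t3 = ~(0 \/ 0) = 1
t4 = ~(0 xor 1) = 0

0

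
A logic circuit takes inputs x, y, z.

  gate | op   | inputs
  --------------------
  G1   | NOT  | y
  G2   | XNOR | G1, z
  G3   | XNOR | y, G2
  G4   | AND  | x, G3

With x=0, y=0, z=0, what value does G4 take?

G1 = NOT 0 = 1
G2 = 1 XNOR 0 = 0
G3 = 0 XNOR 0 = 1
G4 = 0 AND 1 = 0

0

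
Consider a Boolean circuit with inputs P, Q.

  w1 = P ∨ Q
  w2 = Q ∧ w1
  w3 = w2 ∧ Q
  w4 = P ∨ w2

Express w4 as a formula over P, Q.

w1 = P ∨ Q
w2 = Q ∧ w1 = Q ∧ (P ∨ Q)
w4 = P ∨ w2 = P ∨ (Q ∧ (P ∨ Q))

P ∨ (Q ∧ (P ∨ Q))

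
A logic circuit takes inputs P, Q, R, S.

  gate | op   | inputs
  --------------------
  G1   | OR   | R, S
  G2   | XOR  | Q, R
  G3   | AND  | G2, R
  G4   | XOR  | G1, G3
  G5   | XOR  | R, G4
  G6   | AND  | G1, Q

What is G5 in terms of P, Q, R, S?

G1 = R OR S
G2 = Q XOR R
G3 = G2 AND R = (Q XOR R) AND R
G4 = G1 XOR G3 = (R OR S) XOR ((Q XOR R) AND R)
G5 = R XOR G4 = R XOR ((R OR S) XOR ((Q XOR R) AND R))

R XOR ((R OR S) XOR ((Q XOR R) AND R))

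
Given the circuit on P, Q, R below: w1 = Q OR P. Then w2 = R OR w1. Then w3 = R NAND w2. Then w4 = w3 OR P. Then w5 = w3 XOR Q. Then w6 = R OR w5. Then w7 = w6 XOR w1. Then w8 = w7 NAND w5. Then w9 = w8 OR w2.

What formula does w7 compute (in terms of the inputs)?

w1 = Q OR P
w2 = R OR w1 = R OR (Q OR P)
w3 = R NAND w2 = R NAND (R OR (Q OR P))
w5 = w3 XOR Q = (R NAND (R OR (Q OR P))) XOR Q
w6 = R OR w5 = R OR ((R NAND (R OR (Q OR P))) XOR Q)
w7 = w6 XOR w1 = (R OR ((R NAND (R OR (Q OR P))) XOR Q)) XOR (Q OR P)

(R OR ((R NAND (R OR (Q OR P))) XOR Q)) XOR (Q OR P)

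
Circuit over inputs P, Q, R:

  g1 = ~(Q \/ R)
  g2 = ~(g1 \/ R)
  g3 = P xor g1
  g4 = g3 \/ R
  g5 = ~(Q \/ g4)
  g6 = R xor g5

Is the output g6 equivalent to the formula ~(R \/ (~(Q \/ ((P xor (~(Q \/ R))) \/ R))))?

No

g1 = ~(Q \/ R)
g3 = P xor g1 = P xor (~(Q \/ R))
g4 = g3 \/ R = (P xor (~(Q \/ R))) \/ R
g5 = ~(Q \/ g4) = ~(Q \/ ((P xor (~(Q \/ R))) \/ R))
g6 = R xor g5 = R xor (~(Q \/ ((P xor (~(Q \/ R))) \/ R)))
At P=0, Q=0, R=0: circuit gives 0, formula gives 1.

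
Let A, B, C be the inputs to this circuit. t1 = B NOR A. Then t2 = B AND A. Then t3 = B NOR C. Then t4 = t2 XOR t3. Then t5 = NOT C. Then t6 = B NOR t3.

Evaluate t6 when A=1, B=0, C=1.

1

t3 = 0 NOR 1 = 0
t6 = 0 NOR 0 = 1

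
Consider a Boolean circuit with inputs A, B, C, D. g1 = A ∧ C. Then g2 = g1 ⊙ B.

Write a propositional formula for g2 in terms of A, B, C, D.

g1 = A ∧ C
g2 = g1 ⊙ B = (A ∧ C) ⊙ B

(A ∧ C) ⊙ B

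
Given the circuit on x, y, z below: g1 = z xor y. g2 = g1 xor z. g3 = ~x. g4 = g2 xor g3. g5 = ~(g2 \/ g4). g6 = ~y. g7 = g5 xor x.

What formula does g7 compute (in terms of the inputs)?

(~(((z xor y) xor z) \/ (((z xor y) xor z) xor ~x))) xor x

g1 = z xor y
g2 = g1 xor z = (z xor y) xor z
g3 = ~x
g4 = g2 xor g3 = ((z xor y) xor z) xor ~x
g5 = ~(g2 \/ g4) = ~(((z xor y) xor z) \/ (((z xor y) xor z) xor ~x))
g7 = g5 xor x = (~(((z xor y) xor z) \/ (((z xor y) xor z) xor ~x))) xor x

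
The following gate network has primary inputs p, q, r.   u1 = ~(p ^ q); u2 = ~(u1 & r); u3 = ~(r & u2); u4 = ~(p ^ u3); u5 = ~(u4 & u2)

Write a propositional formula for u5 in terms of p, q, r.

~((~(p ^ (~(r & (~((~(p ^ q)) & r)))))) & (~((~(p ^ q)) & r)))

u1 = ~(p ^ q)
u2 = ~(u1 & r) = ~((~(p ^ q)) & r)
u3 = ~(r & u2) = ~(r & (~((~(p ^ q)) & r)))
u4 = ~(p ^ u3) = ~(p ^ (~(r & (~((~(p ^ q)) & r)))))
u5 = ~(u4 & u2) = ~((~(p ^ (~(r & (~((~(p ^ q)) & r)))))) & (~((~(p ^ q)) & r)))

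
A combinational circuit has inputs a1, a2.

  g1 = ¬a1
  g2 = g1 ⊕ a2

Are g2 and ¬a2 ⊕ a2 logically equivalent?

g1 = ¬a1
g2 = g1 ⊕ a2 = ¬a1 ⊕ a2
At a1=0, a2=1: circuit gives 0, formula gives 1.

No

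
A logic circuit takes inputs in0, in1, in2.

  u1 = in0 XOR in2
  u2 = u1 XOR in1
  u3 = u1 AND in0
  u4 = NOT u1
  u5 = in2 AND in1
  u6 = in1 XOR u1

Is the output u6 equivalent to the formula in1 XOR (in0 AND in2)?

u1 = in0 XOR in2
u6 = in1 XOR u1 = in1 XOR (in0 XOR in2)
At in0=0, in1=0, in2=1: circuit gives 1, formula gives 0.

No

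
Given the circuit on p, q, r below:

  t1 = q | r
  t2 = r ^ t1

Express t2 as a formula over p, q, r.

t1 = q | r
t2 = r ^ t1 = r ^ (q | r)

r ^ (q | r)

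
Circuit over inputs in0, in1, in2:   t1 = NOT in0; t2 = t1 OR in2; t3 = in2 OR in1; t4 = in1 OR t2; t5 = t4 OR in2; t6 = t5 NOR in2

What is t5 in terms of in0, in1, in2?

(in1 OR (NOT in0 OR in2)) OR in2

t1 = NOT in0
t2 = t1 OR in2 = NOT in0 OR in2
t4 = in1 OR t2 = in1 OR (NOT in0 OR in2)
t5 = t4 OR in2 = (in1 OR (NOT in0 OR in2)) OR in2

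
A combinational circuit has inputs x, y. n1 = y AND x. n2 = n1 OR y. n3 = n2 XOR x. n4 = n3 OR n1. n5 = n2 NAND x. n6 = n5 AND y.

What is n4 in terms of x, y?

n1 = y AND x
n2 = n1 OR y = (y AND x) OR y
n3 = n2 XOR x = ((y AND x) OR y) XOR x
n4 = n3 OR n1 = (((y AND x) OR y) XOR x) OR (y AND x)

(((y AND x) OR y) XOR x) OR (y AND x)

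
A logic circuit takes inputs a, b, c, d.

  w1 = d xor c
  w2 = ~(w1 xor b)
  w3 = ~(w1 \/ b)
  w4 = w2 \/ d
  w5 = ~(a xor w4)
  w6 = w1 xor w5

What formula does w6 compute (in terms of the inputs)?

w1 = d xor c
w2 = ~(w1 xor b) = ~((d xor c) xor b)
w4 = w2 \/ d = (~((d xor c) xor b)) \/ d
w5 = ~(a xor w4) = ~(a xor ((~((d xor c) xor b)) \/ d))
w6 = w1 xor w5 = (d xor c) xor (~(a xor ((~((d xor c) xor b)) \/ d)))

(d xor c) xor (~(a xor ((~((d xor c) xor b)) \/ d)))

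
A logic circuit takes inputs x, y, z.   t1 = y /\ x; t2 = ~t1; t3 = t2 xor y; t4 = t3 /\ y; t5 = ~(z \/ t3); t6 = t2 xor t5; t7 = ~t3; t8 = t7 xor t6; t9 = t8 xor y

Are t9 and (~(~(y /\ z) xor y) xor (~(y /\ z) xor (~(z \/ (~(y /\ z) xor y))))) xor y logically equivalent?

No

t1 = y /\ x
t2 = ~t1 = ~(y /\ x)
t3 = t2 xor y = ~(y /\ x) xor y
t5 = ~(z \/ t3) = ~(z \/ (~(y /\ x) xor y))
t6 = t2 xor t5 = ~(y /\ x) xor (~(z \/ (~(y /\ x) xor y)))
t7 = ~t3 = ~(~(y /\ x) xor y)
t8 = t7 xor t6 = ~(~(y /\ x) xor y) xor (~(y /\ x) xor (~(z \/ (~(y /\ x) xor y))))
t9 = t8 xor y = (~(~(y /\ x) xor y) xor (~(y /\ x) xor (~(z \/ (~(y /\ x) xor y))))) xor y
At x=1, y=1, z=0: circuit gives 1, formula gives 0.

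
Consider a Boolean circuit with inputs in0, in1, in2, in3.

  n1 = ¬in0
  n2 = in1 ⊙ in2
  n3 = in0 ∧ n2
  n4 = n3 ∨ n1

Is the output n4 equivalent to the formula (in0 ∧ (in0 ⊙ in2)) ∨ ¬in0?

No

n1 = ¬in0
n2 = in1 ⊙ in2
n3 = in0 ∧ n2 = in0 ∧ (in1 ⊙ in2)
n4 = n3 ∨ n1 = (in0 ∧ (in1 ⊙ in2)) ∨ ¬in0
At in0=1, in1=0, in2=0, in3=0: circuit gives 1, formula gives 0.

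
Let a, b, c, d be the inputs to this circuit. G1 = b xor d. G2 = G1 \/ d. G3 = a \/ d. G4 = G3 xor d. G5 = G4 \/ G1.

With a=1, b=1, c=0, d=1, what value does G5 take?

0

G1 = 1 xor 1 = 0
G3 = 1 \/ 1 = 1
G4 = 1 xor 1 = 0
G5 = 0 \/ 0 = 0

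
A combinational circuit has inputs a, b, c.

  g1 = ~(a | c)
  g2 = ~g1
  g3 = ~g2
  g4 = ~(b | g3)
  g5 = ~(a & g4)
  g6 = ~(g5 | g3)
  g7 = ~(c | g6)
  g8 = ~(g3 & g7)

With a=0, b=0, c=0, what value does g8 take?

g1 = ~(0 | 0) = 1
g2 = ~1 = 0
g3 = ~0 = 1
g4 = ~(0 | 1) = 0
g5 = ~(0 & 0) = 1
g6 = ~(1 | 1) = 0
g7 = ~(0 | 0) = 1
g8 = ~(1 & 1) = 0

0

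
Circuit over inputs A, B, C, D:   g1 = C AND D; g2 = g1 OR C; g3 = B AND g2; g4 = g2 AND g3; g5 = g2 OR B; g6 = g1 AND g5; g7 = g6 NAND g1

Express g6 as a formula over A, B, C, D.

g1 = C AND D
g2 = g1 OR C = (C AND D) OR C
g5 = g2 OR B = ((C AND D) OR C) OR B
g6 = g1 AND g5 = (C AND D) AND (((C AND D) OR C) OR B)

(C AND D) AND (((C AND D) OR C) OR B)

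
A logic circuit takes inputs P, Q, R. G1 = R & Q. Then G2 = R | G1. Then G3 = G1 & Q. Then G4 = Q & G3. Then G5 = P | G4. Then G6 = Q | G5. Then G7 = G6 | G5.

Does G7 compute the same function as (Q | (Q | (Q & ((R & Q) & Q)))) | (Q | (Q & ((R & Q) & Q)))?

No

G1 = R & Q
G3 = G1 & Q = (R & Q) & Q
G4 = Q & G3 = Q & ((R & Q) & Q)
G5 = P | G4 = P | (Q & ((R & Q) & Q))
G6 = Q | G5 = Q | (P | (Q & ((R & Q) & Q)))
G7 = G6 | G5 = (Q | (P | (Q & ((R & Q) & Q)))) | (P | (Q & ((R & Q) & Q)))
At P=1, Q=0, R=0: circuit gives 1, formula gives 0.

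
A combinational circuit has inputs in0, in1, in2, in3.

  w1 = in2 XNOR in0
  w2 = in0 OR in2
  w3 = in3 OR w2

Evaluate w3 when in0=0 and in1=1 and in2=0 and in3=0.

w2 = 0 OR 0 = 0
w3 = 0 OR 0 = 0

0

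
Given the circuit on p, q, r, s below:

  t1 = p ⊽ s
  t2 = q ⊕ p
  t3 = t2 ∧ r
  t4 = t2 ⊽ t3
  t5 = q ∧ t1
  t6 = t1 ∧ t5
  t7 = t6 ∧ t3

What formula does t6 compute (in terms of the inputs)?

t1 = p ⊽ s
t5 = q ∧ t1 = q ∧ (p ⊽ s)
t6 = t1 ∧ t5 = (p ⊽ s) ∧ (q ∧ (p ⊽ s))

(p ⊽ s) ∧ (q ∧ (p ⊽ s))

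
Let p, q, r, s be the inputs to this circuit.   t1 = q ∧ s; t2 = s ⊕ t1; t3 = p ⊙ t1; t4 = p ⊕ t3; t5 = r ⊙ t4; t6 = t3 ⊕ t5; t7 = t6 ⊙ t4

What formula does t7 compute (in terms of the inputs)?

((p ⊙ (q ∧ s)) ⊕ (r ⊙ (p ⊕ (p ⊙ (q ∧ s))))) ⊙ (p ⊕ (p ⊙ (q ∧ s)))

t1 = q ∧ s
t3 = p ⊙ t1 = p ⊙ (q ∧ s)
t4 = p ⊕ t3 = p ⊕ (p ⊙ (q ∧ s))
t5 = r ⊙ t4 = r ⊙ (p ⊕ (p ⊙ (q ∧ s)))
t6 = t3 ⊕ t5 = (p ⊙ (q ∧ s)) ⊕ (r ⊙ (p ⊕ (p ⊙ (q ∧ s))))
t7 = t6 ⊙ t4 = ((p ⊙ (q ∧ s)) ⊕ (r ⊙ (p ⊕ (p ⊙ (q ∧ s))))) ⊙ (p ⊕ (p ⊙ (q ∧ s)))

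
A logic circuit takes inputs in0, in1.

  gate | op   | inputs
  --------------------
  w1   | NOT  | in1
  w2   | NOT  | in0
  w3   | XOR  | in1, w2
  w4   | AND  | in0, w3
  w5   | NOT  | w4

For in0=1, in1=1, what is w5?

w2 = NOT 1 = 0
w3 = 1 XOR 0 = 1
w4 = 1 AND 1 = 1
w5 = NOT 1 = 0

0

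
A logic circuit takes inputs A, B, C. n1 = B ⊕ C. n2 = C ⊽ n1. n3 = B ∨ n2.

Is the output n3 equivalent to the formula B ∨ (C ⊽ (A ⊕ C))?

n1 = B ⊕ C
n2 = C ⊽ n1 = C ⊽ (B ⊕ C)
n3 = B ∨ n2 = B ∨ (C ⊽ (B ⊕ C))
At A=1, B=0, C=0: circuit gives 1, formula gives 0.

No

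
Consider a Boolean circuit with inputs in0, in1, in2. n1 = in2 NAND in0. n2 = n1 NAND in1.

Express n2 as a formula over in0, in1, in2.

(in2 NAND in0) NAND in1

n1 = in2 NAND in0
n2 = n1 NAND in1 = (in2 NAND in0) NAND in1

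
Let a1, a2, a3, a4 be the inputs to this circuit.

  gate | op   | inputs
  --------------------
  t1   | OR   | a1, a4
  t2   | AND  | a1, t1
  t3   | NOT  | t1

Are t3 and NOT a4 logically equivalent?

No

t1 = a1 OR a4
t3 = NOT t1 = NOT (a1 OR a4)
At a1=1, a2=0, a3=0, a4=0: circuit gives 0, formula gives 1.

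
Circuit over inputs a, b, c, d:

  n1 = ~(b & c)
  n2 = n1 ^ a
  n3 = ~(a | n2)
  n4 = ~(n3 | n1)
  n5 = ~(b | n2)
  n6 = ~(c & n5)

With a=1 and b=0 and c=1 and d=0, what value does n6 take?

n1 = ~(0 & 1) = 1
n2 = 1 ^ 1 = 0
n5 = ~(0 | 0) = 1
n6 = ~(1 & 1) = 0

0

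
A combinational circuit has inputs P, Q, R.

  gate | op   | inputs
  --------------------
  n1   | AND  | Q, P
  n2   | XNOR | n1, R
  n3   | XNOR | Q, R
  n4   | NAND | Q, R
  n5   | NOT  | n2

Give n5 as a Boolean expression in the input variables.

n1 = Q AND P
n2 = n1 XNOR R = (Q AND P) XNOR R
n5 = NOT n2 = NOT ((Q AND P) XNOR R)

NOT ((Q AND P) XNOR R)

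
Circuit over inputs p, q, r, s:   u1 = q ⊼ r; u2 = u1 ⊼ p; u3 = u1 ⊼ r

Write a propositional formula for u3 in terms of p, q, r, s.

u1 = q ⊼ r
u3 = u1 ⊼ r = (q ⊼ r) ⊼ r

(q ⊼ r) ⊼ r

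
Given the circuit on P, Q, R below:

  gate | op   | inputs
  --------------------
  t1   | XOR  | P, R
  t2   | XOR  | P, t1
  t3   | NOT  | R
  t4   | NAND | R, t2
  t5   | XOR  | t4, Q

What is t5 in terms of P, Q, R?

t1 = P XOR R
t2 = P XOR t1 = P XOR (P XOR R)
t4 = R NAND t2 = R NAND (P XOR (P XOR R))
t5 = t4 XOR Q = (R NAND (P XOR (P XOR R))) XOR Q

(R NAND (P XOR (P XOR R))) XOR Q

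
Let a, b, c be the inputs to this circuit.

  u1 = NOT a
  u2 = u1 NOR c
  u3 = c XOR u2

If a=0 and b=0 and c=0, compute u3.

u1 = NOT 0 = 1
u2 = 1 NOR 0 = 0
u3 = 0 XOR 0 = 0

0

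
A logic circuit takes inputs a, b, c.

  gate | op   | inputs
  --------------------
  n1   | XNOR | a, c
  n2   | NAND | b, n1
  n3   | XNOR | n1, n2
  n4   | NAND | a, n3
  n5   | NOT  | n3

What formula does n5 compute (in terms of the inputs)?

NOT ((a XNOR c) XNOR (b NAND (a XNOR c)))

n1 = a XNOR c
n2 = b NAND n1 = b NAND (a XNOR c)
n3 = n1 XNOR n2 = (a XNOR c) XNOR (b NAND (a XNOR c))
n5 = NOT n3 = NOT ((a XNOR c) XNOR (b NAND (a XNOR c)))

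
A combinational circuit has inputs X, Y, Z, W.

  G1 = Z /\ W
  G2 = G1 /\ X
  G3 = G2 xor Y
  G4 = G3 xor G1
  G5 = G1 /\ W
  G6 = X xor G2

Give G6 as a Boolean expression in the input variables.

X xor ((Z /\ W) /\ X)

G1 = Z /\ W
G2 = G1 /\ X = (Z /\ W) /\ X
G6 = X xor G2 = X xor ((Z /\ W) /\ X)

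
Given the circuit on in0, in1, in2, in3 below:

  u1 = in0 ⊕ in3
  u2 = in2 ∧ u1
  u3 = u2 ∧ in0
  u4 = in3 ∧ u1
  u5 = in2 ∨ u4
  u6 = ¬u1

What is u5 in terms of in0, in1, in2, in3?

in2 ∨ (in3 ∧ (in0 ⊕ in3))

u1 = in0 ⊕ in3
u4 = in3 ∧ u1 = in3 ∧ (in0 ⊕ in3)
u5 = in2 ∨ u4 = in2 ∨ (in3 ∧ (in0 ⊕ in3))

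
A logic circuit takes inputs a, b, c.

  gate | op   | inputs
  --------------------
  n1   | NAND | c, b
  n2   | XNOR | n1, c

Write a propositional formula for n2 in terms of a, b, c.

(c NAND b) XNOR c

n1 = c NAND b
n2 = n1 XNOR c = (c NAND b) XNOR c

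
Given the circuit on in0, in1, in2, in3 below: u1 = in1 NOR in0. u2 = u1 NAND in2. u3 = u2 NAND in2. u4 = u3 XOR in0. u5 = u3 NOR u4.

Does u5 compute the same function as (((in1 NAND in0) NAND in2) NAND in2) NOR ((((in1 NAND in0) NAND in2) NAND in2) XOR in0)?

u1 = in1 NOR in0
u2 = u1 NAND in2 = (in1 NOR in0) NAND in2
u3 = u2 NAND in2 = ((in1 NOR in0) NAND in2) NAND in2
u4 = u3 XOR in0 = (((in1 NOR in0) NAND in2) NAND in2) XOR in0
u5 = u3 NOR u4 = (((in1 NOR in0) NAND in2) NAND in2) NOR ((((in1 NOR in0) NAND in2) NAND in2) XOR in0)
At in0=0, in1=1, in2=1, in3=0: circuit gives 1, formula gives 0.

No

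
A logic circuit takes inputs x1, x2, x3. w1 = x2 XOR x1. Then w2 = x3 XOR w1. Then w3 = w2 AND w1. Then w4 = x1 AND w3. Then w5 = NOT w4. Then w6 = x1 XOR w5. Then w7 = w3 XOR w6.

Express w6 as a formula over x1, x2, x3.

x1 XOR NOT (x1 AND ((x3 XOR (x2 XOR x1)) AND (x2 XOR x1)))

w1 = x2 XOR x1
w2 = x3 XOR w1 = x3 XOR (x2 XOR x1)
w3 = w2 AND w1 = (x3 XOR (x2 XOR x1)) AND (x2 XOR x1)
w4 = x1 AND w3 = x1 AND ((x3 XOR (x2 XOR x1)) AND (x2 XOR x1))
w5 = NOT w4 = NOT (x1 AND ((x3 XOR (x2 XOR x1)) AND (x2 XOR x1)))
w6 = x1 XOR w5 = x1 XOR NOT (x1 AND ((x3 XOR (x2 XOR x1)) AND (x2 XOR x1)))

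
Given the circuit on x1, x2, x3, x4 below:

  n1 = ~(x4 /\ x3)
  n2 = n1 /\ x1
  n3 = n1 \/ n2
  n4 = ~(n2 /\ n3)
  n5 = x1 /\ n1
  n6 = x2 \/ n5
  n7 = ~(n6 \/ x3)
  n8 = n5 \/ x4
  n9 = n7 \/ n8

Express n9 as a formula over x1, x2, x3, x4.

(~((x2 \/ (x1 /\ (~(x4 /\ x3)))) \/ x3)) \/ ((x1 /\ (~(x4 /\ x3))) \/ x4)

n1 = ~(x4 /\ x3)
n5 = x1 /\ n1 = x1 /\ (~(x4 /\ x3))
n6 = x2 \/ n5 = x2 \/ (x1 /\ (~(x4 /\ x3)))
n7 = ~(n6 \/ x3) = ~((x2 \/ (x1 /\ (~(x4 /\ x3)))) \/ x3)
n8 = n5 \/ x4 = (x1 /\ (~(x4 /\ x3))) \/ x4
n9 = n7 \/ n8 = (~((x2 \/ (x1 /\ (~(x4 /\ x3)))) \/ x3)) \/ ((x1 /\ (~(x4 /\ x3))) \/ x4)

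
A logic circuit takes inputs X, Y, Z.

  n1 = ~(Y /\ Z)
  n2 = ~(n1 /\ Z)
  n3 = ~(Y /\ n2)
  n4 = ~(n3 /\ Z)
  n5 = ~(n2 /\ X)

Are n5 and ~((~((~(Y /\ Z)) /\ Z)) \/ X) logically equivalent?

No

n1 = ~(Y /\ Z)
n2 = ~(n1 /\ Z) = ~((~(Y /\ Z)) /\ Z)
n5 = ~(n2 /\ X) = ~((~((~(Y /\ Z)) /\ Z)) /\ X)
At X=0, Y=0, Z=0: circuit gives 1, formula gives 0.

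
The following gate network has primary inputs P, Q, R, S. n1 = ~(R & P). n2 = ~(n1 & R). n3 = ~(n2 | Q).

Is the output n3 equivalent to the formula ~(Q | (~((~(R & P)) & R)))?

n1 = ~(R & P)
n2 = ~(n1 & R) = ~((~(R & P)) & R)
n3 = ~(n2 | Q) = ~((~((~(R & P)) & R)) | Q)
At P=0, Q=0, R=0, S=0: circuit gives 0, formula gives 0.
At P=0, Q=0, R=1, S=0: circuit gives 1, formula gives 1.
Agrees on all 16 inputs.

Yes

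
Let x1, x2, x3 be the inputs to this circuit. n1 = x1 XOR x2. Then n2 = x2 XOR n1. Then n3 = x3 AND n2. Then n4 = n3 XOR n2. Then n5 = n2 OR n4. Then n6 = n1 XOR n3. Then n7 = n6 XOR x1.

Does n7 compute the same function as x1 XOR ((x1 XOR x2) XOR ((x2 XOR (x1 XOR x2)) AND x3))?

n1 = x1 XOR x2
n2 = x2 XOR n1 = x2 XOR (x1 XOR x2)
n3 = x3 AND n2 = x3 AND (x2 XOR (x1 XOR x2))
n6 = n1 XOR n3 = (x1 XOR x2) XOR (x3 AND (x2 XOR (x1 XOR x2)))
n7 = n6 XOR x1 = ((x1 XOR x2) XOR (x3 AND (x2 XOR (x1 XOR x2)))) XOR x1
At x1=0, x2=0, x3=0: circuit gives 0, formula gives 0.
At x1=0, x2=1, x3=0: circuit gives 1, formula gives 1.
Agrees on all 8 inputs.

Yes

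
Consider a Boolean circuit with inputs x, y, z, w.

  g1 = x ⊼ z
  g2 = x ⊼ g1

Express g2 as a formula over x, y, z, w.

g1 = x ⊼ z
g2 = x ⊼ g1 = x ⊼ (x ⊼ z)

x ⊼ (x ⊼ z)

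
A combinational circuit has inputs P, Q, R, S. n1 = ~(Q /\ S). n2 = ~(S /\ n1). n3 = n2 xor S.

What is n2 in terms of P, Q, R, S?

~(S /\ (~(Q /\ S)))

n1 = ~(Q /\ S)
n2 = ~(S /\ n1) = ~(S /\ (~(Q /\ S)))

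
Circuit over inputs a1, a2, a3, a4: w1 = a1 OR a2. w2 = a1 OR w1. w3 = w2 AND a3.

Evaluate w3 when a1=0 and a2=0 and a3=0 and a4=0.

0

w1 = 0 OR 0 = 0
w2 = 0 OR 0 = 0
w3 = 0 AND 0 = 0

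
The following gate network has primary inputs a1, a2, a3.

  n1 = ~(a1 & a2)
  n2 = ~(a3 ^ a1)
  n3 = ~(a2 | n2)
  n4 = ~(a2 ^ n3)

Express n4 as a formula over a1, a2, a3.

~(a2 ^ (~(a2 | (~(a3 ^ a1)))))

n2 = ~(a3 ^ a1)
n3 = ~(a2 | n2) = ~(a2 | (~(a3 ^ a1)))
n4 = ~(a2 ^ n3) = ~(a2 ^ (~(a2 | (~(a3 ^ a1)))))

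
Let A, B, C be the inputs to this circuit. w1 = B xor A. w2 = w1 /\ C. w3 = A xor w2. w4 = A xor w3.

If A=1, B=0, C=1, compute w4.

1

w1 = 0 xor 1 = 1
w2 = 1 /\ 1 = 1
w3 = 1 xor 1 = 0
w4 = 1 xor 0 = 1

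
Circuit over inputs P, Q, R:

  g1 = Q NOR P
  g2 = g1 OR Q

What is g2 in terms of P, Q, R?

(Q NOR P) OR Q

g1 = Q NOR P
g2 = g1 OR Q = (Q NOR P) OR Q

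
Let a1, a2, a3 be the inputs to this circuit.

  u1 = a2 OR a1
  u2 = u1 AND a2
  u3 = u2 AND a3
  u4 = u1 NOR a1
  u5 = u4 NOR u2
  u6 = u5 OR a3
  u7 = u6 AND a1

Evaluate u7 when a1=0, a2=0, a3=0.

u1 = 0 OR 0 = 0
u2 = 0 AND 0 = 0
u4 = 0 NOR 0 = 1
u5 = 1 NOR 0 = 0
u6 = 0 OR 0 = 0
u7 = 0 AND 0 = 0

0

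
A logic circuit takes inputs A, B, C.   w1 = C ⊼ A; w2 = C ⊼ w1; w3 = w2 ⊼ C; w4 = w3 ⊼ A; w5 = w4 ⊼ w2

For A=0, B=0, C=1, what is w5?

w1 = 1 ⊼ 0 = 1
w2 = 1 ⊼ 1 = 0
w3 = 0 ⊼ 1 = 1
w4 = 1 ⊼ 0 = 1
w5 = 1 ⊼ 0 = 1

1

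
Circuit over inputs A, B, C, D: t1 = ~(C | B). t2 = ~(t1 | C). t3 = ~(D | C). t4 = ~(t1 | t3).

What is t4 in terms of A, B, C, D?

t1 = ~(C | B)
t3 = ~(D | C)
t4 = ~(t1 | t3) = ~((~(C | B)) | (~(D | C)))

~((~(C | B)) | (~(D | C)))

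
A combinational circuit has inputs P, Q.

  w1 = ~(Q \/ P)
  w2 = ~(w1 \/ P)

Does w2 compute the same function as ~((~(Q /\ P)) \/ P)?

No

w1 = ~(Q \/ P)
w2 = ~(w1 \/ P) = ~((~(Q \/ P)) \/ P)
At P=0, Q=1: circuit gives 1, formula gives 0.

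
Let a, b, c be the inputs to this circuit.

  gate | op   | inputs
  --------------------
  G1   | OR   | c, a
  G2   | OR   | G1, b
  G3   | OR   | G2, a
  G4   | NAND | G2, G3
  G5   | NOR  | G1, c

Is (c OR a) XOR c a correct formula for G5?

G1 = c OR a
G5 = G1 NOR c = (c OR a) NOR c
At a=0, b=0, c=0: circuit gives 1, formula gives 0.

No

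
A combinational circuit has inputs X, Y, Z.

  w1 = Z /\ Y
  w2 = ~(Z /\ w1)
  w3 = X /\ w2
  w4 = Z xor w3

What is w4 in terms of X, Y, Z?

Z xor (X /\ (~(Z /\ (Z /\ Y))))

w1 = Z /\ Y
w2 = ~(Z /\ w1) = ~(Z /\ (Z /\ Y))
w3 = X /\ w2 = X /\ (~(Z /\ (Z /\ Y)))
w4 = Z xor w3 = Z xor (X /\ (~(Z /\ (Z /\ Y))))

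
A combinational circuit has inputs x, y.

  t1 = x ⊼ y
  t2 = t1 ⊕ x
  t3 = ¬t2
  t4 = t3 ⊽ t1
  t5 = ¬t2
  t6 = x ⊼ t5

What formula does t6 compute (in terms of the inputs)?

t1 = x ⊼ y
t2 = t1 ⊕ x = (x ⊼ y) ⊕ x
t5 = ¬t2 = ¬((x ⊼ y) ⊕ x)
t6 = x ⊼ t5 = x ⊼ ¬((x ⊼ y) ⊕ x)

x ⊼ ¬((x ⊼ y) ⊕ x)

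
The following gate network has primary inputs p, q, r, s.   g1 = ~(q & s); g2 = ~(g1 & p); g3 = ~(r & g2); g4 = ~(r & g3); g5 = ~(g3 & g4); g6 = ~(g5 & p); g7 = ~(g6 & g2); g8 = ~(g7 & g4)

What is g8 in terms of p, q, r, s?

~((~((~((~((~(r & (~((~(q & s)) & p)))) & (~(r & (~(r & (~((~(q & s)) & p)))))))) & p)) & (~((~(q & s)) & p)))) & (~(r & (~(r & (~((~(q & s)) & p)))))))

g1 = ~(q & s)
g2 = ~(g1 & p) = ~((~(q & s)) & p)
g3 = ~(r & g2) = ~(r & (~((~(q & s)) & p)))
g4 = ~(r & g3) = ~(r & (~(r & (~((~(q & s)) & p)))))
g5 = ~(g3 & g4) = ~((~(r & (~((~(q & s)) & p)))) & (~(r & (~(r & (~((~(q & s)) & p)))))))
g6 = ~(g5 & p) = ~((~((~(r & (~((~(q & s)) & p)))) & (~(r & (~(r & (~((~(q & s)) & p)))))))) & p)
g7 = ~(g6 & g2) = ~((~((~((~(r & (~((~(q & s)) & p)))) & (~(r & (~(r & (~((~(q & s)) & p)))))))) & p)) & (~((~(q & s)) & p)))
g8 = ~(g7 & g4) = ~((~((~((~((~(r & (~((~(q & s)) & p)))) & (~(r & (~(r & (~((~(q & s)) & p)))))))) & p)) & (~((~(q & s)) & p)))) & (~(r & (~(r & (~((~(q & s)) & p)))))))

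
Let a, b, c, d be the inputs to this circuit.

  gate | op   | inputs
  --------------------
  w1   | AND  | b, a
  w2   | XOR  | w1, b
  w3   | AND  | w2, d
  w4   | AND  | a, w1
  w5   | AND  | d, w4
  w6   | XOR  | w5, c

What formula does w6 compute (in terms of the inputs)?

w1 = b AND a
w4 = a AND w1 = a AND (b AND a)
w5 = d AND w4 = d AND (a AND (b AND a))
w6 = w5 XOR c = (d AND (a AND (b AND a))) XOR c

(d AND (a AND (b AND a))) XOR c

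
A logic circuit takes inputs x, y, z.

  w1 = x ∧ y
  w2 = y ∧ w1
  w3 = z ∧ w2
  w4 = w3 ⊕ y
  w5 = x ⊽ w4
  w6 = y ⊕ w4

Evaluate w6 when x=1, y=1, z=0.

w1 = 1 ∧ 1 = 1
w2 = 1 ∧ 1 = 1
w3 = 0 ∧ 1 = 0
w4 = 0 ⊕ 1 = 1
w6 = 1 ⊕ 1 = 0

0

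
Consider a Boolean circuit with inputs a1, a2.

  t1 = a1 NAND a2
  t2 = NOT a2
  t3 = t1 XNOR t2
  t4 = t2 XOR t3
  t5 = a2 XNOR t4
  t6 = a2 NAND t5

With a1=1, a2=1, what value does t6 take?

t1 = 1 NAND 1 = 0
t2 = NOT 1 = 0
t3 = 0 XNOR 0 = 1
t4 = 0 XOR 1 = 1
t5 = 1 XNOR 1 = 1
t6 = 1 NAND 1 = 0

0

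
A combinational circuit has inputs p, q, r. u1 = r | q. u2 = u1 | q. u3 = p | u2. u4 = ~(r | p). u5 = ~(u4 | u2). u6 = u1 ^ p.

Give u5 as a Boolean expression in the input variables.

~((~(r | p)) | ((r | q) | q))

u1 = r | q
u2 = u1 | q = (r | q) | q
u4 = ~(r | p)
u5 = ~(u4 | u2) = ~((~(r | p)) | ((r | q) | q))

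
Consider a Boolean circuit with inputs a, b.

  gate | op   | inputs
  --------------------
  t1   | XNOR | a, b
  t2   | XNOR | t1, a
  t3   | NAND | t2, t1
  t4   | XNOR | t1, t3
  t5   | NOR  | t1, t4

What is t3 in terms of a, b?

t1 = a XNOR b
t2 = t1 XNOR a = (a XNOR b) XNOR a
t3 = t2 NAND t1 = ((a XNOR b) XNOR a) NAND (a XNOR b)

((a XNOR b) XNOR a) NAND (a XNOR b)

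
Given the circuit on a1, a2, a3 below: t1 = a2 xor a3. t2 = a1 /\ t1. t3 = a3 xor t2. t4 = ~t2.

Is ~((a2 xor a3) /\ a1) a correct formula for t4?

t1 = a2 xor a3
t2 = a1 /\ t1 = a1 /\ (a2 xor a3)
t4 = ~t2 = ~(a1 /\ (a2 xor a3))
At a1=1, a2=0, a3=1: circuit gives 0, formula gives 0.
At a1=0, a2=0, a3=0: circuit gives 1, formula gives 1.
Agrees on all 8 inputs.

Yes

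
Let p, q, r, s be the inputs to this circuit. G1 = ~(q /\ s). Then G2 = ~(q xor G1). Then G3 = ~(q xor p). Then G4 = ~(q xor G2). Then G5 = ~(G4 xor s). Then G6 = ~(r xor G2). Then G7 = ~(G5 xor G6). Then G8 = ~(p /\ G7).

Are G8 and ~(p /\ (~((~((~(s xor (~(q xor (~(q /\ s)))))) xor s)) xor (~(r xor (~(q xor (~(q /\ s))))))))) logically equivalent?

No

G1 = ~(q /\ s)
G2 = ~(q xor G1) = ~(q xor (~(q /\ s)))
G4 = ~(q xor G2) = ~(q xor (~(q xor (~(q /\ s)))))
G5 = ~(G4 xor s) = ~((~(q xor (~(q xor (~(q /\ s)))))) xor s)
G6 = ~(r xor G2) = ~(r xor (~(q xor (~(q /\ s)))))
G7 = ~(G5 xor G6) = ~((~((~(q xor (~(q xor (~(q /\ s)))))) xor s)) xor (~(r xor (~(q xor (~(q /\ s)))))))
G8 = ~(p /\ G7) = ~(p /\ (~((~((~(q xor (~(q xor (~(q /\ s)))))) xor s)) xor (~(r xor (~(q xor (~(q /\ s)))))))))
At p=1, q=0, r=0, s=1: circuit gives 0, formula gives 1.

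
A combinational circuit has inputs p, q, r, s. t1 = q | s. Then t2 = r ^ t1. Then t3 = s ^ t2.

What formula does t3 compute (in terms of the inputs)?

s ^ (r ^ (q | s))

t1 = q | s
t2 = r ^ t1 = r ^ (q | s)
t3 = s ^ t2 = s ^ (r ^ (q | s))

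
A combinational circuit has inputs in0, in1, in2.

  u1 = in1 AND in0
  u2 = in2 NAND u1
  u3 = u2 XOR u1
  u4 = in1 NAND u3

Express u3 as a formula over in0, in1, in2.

(in2 NAND (in1 AND in0)) XOR (in1 AND in0)

u1 = in1 AND in0
u2 = in2 NAND u1 = in2 NAND (in1 AND in0)
u3 = u2 XOR u1 = (in2 NAND (in1 AND in0)) XOR (in1 AND in0)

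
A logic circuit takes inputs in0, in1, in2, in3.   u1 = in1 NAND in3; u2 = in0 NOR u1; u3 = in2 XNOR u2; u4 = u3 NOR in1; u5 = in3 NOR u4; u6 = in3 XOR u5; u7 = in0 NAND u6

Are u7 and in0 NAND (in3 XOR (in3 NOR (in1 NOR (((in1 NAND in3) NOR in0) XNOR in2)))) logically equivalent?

Yes

u1 = in1 NAND in3
u2 = in0 NOR u1 = in0 NOR (in1 NAND in3)
u3 = in2 XNOR u2 = in2 XNOR (in0 NOR (in1 NAND in3))
u4 = u3 NOR in1 = (in2 XNOR (in0 NOR (in1 NAND in3))) NOR in1
u5 = in3 NOR u4 = in3 NOR ((in2 XNOR (in0 NOR (in1 NAND in3))) NOR in1)
u6 = in3 XOR u5 = in3 XOR (in3 NOR ((in2 XNOR (in0 NOR (in1 NAND in3))) NOR in1))
u7 = in0 NAND u6 = in0 NAND (in3 XOR (in3 NOR ((in2 XNOR (in0 NOR (in1 NAND in3))) NOR in1)))
At in0=1, in1=0, in2=0, in3=0: circuit gives 0, formula gives 0.
At in0=0, in1=0, in2=0, in3=0: circuit gives 1, formula gives 1.
Agrees on all 16 inputs.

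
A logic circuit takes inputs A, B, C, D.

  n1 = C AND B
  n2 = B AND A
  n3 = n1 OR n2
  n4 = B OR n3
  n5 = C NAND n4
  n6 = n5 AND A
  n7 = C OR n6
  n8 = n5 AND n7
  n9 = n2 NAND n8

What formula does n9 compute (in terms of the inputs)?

n1 = C AND B
n2 = B AND A
n3 = n1 OR n2 = (C AND B) OR (B AND A)
n4 = B OR n3 = B OR ((C AND B) OR (B AND A))
n5 = C NAND n4 = C NAND (B OR ((C AND B) OR (B AND A)))
n6 = n5 AND A = (C NAND (B OR ((C AND B) OR (B AND A)))) AND A
n7 = C OR n6 = C OR ((C NAND (B OR ((C AND B) OR (B AND A)))) AND A)
n8 = n5 AND n7 = (C NAND (B OR ((C AND B) OR (B AND A)))) AND (C OR ((C NAND (B OR ((C AND B) OR (B AND A)))) AND A))
n9 = n2 NAND n8 = (B AND A) NAND ((C NAND (B OR ((C AND B) OR (B AND A)))) AND (C OR ((C NAND (B OR ((C AND B) OR (B AND A)))) AND A)))

(B AND A) NAND ((C NAND (B OR ((C AND B) OR (B AND A)))) AND (C OR ((C NAND (B OR ((C AND B) OR (B AND A)))) AND A)))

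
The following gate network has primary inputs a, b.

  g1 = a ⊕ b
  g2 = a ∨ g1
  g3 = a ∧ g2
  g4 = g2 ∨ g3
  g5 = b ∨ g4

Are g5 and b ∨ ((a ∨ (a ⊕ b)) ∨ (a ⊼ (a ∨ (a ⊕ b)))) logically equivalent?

No

g1 = a ⊕ b
g2 = a ∨ g1 = a ∨ (a ⊕ b)
g3 = a ∧ g2 = a ∧ (a ∨ (a ⊕ b))
g4 = g2 ∨ g3 = (a ∨ (a ⊕ b)) ∨ (a ∧ (a ∨ (a ⊕ b)))
g5 = b ∨ g4 = b ∨ ((a ∨ (a ⊕ b)) ∨ (a ∧ (a ∨ (a ⊕ b))))
At a=0, b=0: circuit gives 0, formula gives 1.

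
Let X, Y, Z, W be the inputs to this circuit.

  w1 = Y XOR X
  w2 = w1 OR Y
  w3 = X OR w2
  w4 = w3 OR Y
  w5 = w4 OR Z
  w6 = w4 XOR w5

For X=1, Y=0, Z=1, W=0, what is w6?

0

w1 = 0 XOR 1 = 1
w2 = 1 OR 0 = 1
w3 = 1 OR 1 = 1
w4 = 1 OR 0 = 1
w5 = 1 OR 1 = 1
w6 = 1 XOR 1 = 0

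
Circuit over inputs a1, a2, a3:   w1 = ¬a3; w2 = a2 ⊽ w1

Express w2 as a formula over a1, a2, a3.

w1 = ¬a3
w2 = a2 ⊽ w1 = a2 ⊽ ¬a3

a2 ⊽ ¬a3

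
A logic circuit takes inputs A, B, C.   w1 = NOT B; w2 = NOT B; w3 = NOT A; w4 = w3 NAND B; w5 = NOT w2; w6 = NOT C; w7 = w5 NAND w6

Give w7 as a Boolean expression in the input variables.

NOT NOT B NAND NOT C

w2 = NOT B
w5 = NOT w2 = NOT NOT B
w6 = NOT C
w7 = w5 NAND w6 = NOT NOT B NAND NOT C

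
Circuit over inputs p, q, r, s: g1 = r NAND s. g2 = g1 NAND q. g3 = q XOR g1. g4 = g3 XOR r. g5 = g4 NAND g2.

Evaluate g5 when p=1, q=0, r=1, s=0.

1

g1 = 1 NAND 0 = 1
g2 = 1 NAND 0 = 1
g3 = 0 XOR 1 = 1
g4 = 1 XOR 1 = 0
g5 = 0 NAND 1 = 1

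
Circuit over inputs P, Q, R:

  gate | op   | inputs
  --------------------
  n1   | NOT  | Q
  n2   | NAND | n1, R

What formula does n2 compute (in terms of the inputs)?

n1 = NOT Q
n2 = n1 NAND R = NOT Q NAND R

NOT Q NAND R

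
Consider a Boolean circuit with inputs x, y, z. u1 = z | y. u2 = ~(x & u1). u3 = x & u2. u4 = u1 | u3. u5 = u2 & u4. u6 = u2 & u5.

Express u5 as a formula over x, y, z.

u1 = z | y
u2 = ~(x & u1) = ~(x & (z | y))
u3 = x & u2 = x & (~(x & (z | y)))
u4 = u1 | u3 = (z | y) | (x & (~(x & (z | y))))
u5 = u2 & u4 = (~(x & (z | y))) & ((z | y) | (x & (~(x & (z | y)))))

(~(x & (z | y))) & ((z | y) | (x & (~(x & (z | y)))))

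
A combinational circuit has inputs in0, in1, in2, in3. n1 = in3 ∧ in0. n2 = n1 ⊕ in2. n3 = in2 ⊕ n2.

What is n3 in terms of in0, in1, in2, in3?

in2 ⊕ ((in3 ∧ in0) ⊕ in2)

n1 = in3 ∧ in0
n2 = n1 ⊕ in2 = (in3 ∧ in0) ⊕ in2
n3 = in2 ⊕ n2 = in2 ⊕ ((in3 ∧ in0) ⊕ in2)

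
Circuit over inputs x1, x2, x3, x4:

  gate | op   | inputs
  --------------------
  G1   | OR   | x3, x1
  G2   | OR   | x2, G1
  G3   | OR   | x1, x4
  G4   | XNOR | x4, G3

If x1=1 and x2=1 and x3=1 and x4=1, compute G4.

G3 = 1 OR 1 = 1
G4 = 1 XNOR 1 = 1

1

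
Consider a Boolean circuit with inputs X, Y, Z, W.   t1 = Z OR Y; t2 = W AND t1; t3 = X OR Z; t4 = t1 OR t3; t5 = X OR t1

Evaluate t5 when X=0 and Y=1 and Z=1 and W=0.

t1 = 1 OR 1 = 1
t5 = 0 OR 1 = 1

1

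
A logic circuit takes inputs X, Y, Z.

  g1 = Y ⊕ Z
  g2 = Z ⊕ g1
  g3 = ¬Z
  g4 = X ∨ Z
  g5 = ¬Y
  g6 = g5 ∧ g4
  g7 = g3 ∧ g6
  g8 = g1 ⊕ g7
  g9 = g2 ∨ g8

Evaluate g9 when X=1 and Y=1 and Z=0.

1

g1 = 1 ⊕ 0 = 1
g2 = 0 ⊕ 1 = 1
g3 = ¬0 = 1
g4 = 1 ∨ 0 = 1
g5 = ¬1 = 0
g6 = 0 ∧ 1 = 0
g7 = 1 ∧ 0 = 0
g8 = 1 ⊕ 0 = 1
g9 = 1 ∨ 1 = 1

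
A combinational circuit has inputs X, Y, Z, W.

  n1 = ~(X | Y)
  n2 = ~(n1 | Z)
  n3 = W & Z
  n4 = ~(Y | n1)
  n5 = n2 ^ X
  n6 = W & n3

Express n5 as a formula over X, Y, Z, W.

n1 = ~(X | Y)
n2 = ~(n1 | Z) = ~((~(X | Y)) | Z)
n5 = n2 ^ X = (~((~(X | Y)) | Z)) ^ X

(~((~(X | Y)) | Z)) ^ X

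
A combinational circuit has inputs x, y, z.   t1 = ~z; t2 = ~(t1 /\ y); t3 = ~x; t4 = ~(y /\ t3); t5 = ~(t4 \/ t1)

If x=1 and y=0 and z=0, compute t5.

0

t1 = ~0 = 1
t3 = ~1 = 0
t4 = ~(0 /\ 0) = 1
t5 = ~(1 \/ 1) = 0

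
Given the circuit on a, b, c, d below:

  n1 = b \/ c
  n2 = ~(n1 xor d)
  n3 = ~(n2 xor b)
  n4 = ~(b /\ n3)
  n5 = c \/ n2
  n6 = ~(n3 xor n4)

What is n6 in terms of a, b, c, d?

~((~((~((b \/ c) xor d)) xor b)) xor (~(b /\ (~((~((b \/ c) xor d)) xor b)))))

n1 = b \/ c
n2 = ~(n1 xor d) = ~((b \/ c) xor d)
n3 = ~(n2 xor b) = ~((~((b \/ c) xor d)) xor b)
n4 = ~(b /\ n3) = ~(b /\ (~((~((b \/ c) xor d)) xor b)))
n6 = ~(n3 xor n4) = ~((~((~((b \/ c) xor d)) xor b)) xor (~(b /\ (~((~((b \/ c) xor d)) xor b)))))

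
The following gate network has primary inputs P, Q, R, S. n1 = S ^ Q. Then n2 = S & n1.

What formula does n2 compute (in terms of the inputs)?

S & (S ^ Q)

n1 = S ^ Q
n2 = S & n1 = S & (S ^ Q)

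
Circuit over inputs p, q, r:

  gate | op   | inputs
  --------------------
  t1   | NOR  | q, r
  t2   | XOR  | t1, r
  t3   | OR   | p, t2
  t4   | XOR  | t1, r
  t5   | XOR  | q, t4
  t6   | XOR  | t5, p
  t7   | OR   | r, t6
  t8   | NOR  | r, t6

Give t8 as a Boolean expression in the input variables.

t1 = q NOR r
t4 = t1 XOR r = (q NOR r) XOR r
t5 = q XOR t4 = q XOR ((q NOR r) XOR r)
t6 = t5 XOR p = (q XOR ((q NOR r) XOR r)) XOR p
t8 = r NOR t6 = r NOR ((q XOR ((q NOR r) XOR r)) XOR p)

r NOR ((q XOR ((q NOR r) XOR r)) XOR p)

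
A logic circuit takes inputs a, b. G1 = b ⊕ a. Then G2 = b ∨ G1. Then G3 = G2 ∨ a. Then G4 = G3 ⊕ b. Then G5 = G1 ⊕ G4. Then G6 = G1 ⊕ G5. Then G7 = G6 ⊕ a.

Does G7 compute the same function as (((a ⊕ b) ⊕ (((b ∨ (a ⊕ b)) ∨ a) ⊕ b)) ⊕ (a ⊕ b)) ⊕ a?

G1 = b ⊕ a
G2 = b ∨ G1 = b ∨ (b ⊕ a)
G3 = G2 ∨ a = (b ∨ (b ⊕ a)) ∨ a
G4 = G3 ⊕ b = ((b ∨ (b ⊕ a)) ∨ a) ⊕ b
G5 = G1 ⊕ G4 = (b ⊕ a) ⊕ (((b ∨ (b ⊕ a)) ∨ a) ⊕ b)
G6 = G1 ⊕ G5 = (b ⊕ a) ⊕ ((b ⊕ a) ⊕ (((b ∨ (b ⊕ a)) ∨ a) ⊕ b))
G7 = G6 ⊕ a = ((b ⊕ a) ⊕ ((b ⊕ a) ⊕ (((b ∨ (b ⊕ a)) ∨ a) ⊕ b))) ⊕ a
At a=0, b=0: circuit gives 0, formula gives 0.
At a=1, b=1: circuit gives 1, formula gives 1.
Agrees on all 4 inputs.

Yes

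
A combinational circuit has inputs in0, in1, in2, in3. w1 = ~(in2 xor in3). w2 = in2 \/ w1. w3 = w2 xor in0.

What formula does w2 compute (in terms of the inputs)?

w1 = ~(in2 xor in3)
w2 = in2 \/ w1 = in2 \/ (~(in2 xor in3))

in2 \/ (~(in2 xor in3))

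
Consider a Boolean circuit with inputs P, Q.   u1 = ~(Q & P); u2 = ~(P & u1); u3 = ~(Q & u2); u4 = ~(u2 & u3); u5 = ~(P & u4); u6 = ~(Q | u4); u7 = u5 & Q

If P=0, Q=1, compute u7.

1

u1 = ~(1 & 0) = 1
u2 = ~(0 & 1) = 1
u3 = ~(1 & 1) = 0
u4 = ~(1 & 0) = 1
u5 = ~(0 & 1) = 1
u7 = 1 & 1 = 1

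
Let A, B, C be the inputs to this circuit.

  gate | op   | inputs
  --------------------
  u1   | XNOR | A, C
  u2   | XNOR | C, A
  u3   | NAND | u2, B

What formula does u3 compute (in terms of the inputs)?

u2 = C XNOR A
u3 = u2 NAND B = (C XNOR A) NAND B

(C XNOR A) NAND B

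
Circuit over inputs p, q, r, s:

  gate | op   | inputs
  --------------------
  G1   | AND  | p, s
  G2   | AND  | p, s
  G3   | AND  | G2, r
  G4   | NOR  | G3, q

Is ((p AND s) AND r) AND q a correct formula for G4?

G2 = p AND s
G3 = G2 AND r = (p AND s) AND r
G4 = G3 NOR q = ((p AND s) AND r) NOR q
At p=0, q=0, r=0, s=0: circuit gives 1, formula gives 0.

No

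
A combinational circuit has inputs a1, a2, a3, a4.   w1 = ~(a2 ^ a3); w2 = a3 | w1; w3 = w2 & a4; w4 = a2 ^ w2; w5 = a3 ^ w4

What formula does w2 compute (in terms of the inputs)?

a3 | (~(a2 ^ a3))

w1 = ~(a2 ^ a3)
w2 = a3 | w1 = a3 | (~(a2 ^ a3))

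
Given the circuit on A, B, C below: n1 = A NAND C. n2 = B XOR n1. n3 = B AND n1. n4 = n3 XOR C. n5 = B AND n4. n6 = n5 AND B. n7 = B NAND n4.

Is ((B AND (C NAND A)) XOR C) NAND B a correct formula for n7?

n1 = A NAND C
n3 = B AND n1 = B AND (A NAND C)
n4 = n3 XOR C = (B AND (A NAND C)) XOR C
n7 = B NAND n4 = B NAND ((B AND (A NAND C)) XOR C)
At A=0, B=1, C=0: circuit gives 0, formula gives 0.
At A=0, B=0, C=0: circuit gives 1, formula gives 1.
Agrees on all 8 inputs.

Yes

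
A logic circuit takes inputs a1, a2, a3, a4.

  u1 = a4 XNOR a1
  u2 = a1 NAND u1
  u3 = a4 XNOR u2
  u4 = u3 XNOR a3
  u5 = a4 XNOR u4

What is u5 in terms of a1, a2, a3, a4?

a4 XNOR ((a4 XNOR (a1 NAND (a4 XNOR a1))) XNOR a3)

u1 = a4 XNOR a1
u2 = a1 NAND u1 = a1 NAND (a4 XNOR a1)
u3 = a4 XNOR u2 = a4 XNOR (a1 NAND (a4 XNOR a1))
u4 = u3 XNOR a3 = (a4 XNOR (a1 NAND (a4 XNOR a1))) XNOR a3
u5 = a4 XNOR u4 = a4 XNOR ((a4 XNOR (a1 NAND (a4 XNOR a1))) XNOR a3)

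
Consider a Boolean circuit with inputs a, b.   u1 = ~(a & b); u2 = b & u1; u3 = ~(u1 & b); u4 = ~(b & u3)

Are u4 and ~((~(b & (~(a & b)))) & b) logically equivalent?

Yes

u1 = ~(a & b)
u3 = ~(u1 & b) = ~((~(a & b)) & b)
u4 = ~(b & u3) = ~(b & (~((~(a & b)) & b)))
At a=1, b=1: circuit gives 0, formula gives 0.
At a=0, b=0: circuit gives 1, formula gives 1.
Agrees on all 4 inputs.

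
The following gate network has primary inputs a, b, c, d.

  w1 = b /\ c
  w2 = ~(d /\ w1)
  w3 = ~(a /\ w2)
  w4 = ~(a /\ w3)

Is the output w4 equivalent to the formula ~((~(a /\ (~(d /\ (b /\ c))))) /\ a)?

Yes

w1 = b /\ c
w2 = ~(d /\ w1) = ~(d /\ (b /\ c))
w3 = ~(a /\ w2) = ~(a /\ (~(d /\ (b /\ c))))
w4 = ~(a /\ w3) = ~(a /\ (~(a /\ (~(d /\ (b /\ c))))))
At a=1, b=1, c=1, d=1: circuit gives 0, formula gives 0.
At a=0, b=0, c=0, d=0: circuit gives 1, formula gives 1.
Agrees on all 16 inputs.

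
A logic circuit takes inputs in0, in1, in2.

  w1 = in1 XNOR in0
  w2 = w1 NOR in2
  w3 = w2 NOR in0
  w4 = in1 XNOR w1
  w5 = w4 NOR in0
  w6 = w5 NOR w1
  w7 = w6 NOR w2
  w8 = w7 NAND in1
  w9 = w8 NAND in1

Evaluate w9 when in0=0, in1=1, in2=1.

w1 = 1 XNOR 0 = 0
w2 = 0 NOR 1 = 0
w4 = 1 XNOR 0 = 0
w5 = 0 NOR 0 = 1
w6 = 1 NOR 0 = 0
w7 = 0 NOR 0 = 1
w8 = 1 NAND 1 = 0
w9 = 0 NAND 1 = 1

1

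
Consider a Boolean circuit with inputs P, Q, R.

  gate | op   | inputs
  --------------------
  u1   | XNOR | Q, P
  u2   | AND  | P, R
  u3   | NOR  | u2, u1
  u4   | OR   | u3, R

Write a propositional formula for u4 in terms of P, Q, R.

u1 = Q XNOR P
u2 = P AND R
u3 = u2 NOR u1 = (P AND R) NOR (Q XNOR P)
u4 = u3 OR R = ((P AND R) NOR (Q XNOR P)) OR R

((P AND R) NOR (Q XNOR P)) OR R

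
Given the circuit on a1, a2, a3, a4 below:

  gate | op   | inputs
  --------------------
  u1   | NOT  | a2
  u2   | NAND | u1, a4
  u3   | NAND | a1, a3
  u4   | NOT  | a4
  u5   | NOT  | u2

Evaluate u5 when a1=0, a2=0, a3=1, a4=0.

u1 = NOT 0 = 1
u2 = 1 NAND 0 = 1
u5 = NOT 1 = 0

0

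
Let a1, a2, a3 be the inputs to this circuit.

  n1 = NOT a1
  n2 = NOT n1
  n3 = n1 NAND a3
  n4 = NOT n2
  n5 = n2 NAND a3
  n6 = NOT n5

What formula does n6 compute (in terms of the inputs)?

n1 = NOT a1
n2 = NOT n1 = NOT NOT a1
n5 = n2 NAND a3 = NOT NOT a1 NAND a3
n6 = NOT n5 = NOT (NOT NOT a1 NAND a3)

NOT (NOT NOT a1 NAND a3)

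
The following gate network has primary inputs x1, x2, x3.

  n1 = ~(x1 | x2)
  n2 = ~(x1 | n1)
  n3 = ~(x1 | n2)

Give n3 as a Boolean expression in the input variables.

~(x1 | (~(x1 | (~(x1 | x2)))))

n1 = ~(x1 | x2)
n2 = ~(x1 | n1) = ~(x1 | (~(x1 | x2)))
n3 = ~(x1 | n2) = ~(x1 | (~(x1 | (~(x1 | x2)))))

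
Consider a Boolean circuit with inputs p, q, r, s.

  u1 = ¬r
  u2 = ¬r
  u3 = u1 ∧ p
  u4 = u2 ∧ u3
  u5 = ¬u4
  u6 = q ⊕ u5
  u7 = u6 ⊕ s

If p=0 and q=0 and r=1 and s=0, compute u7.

1

u1 = ¬1 = 0
u2 = ¬1 = 0
u3 = 0 ∧ 0 = 0
u4 = 0 ∧ 0 = 0
u5 = ¬0 = 1
u6 = 0 ⊕ 1 = 1
u7 = 1 ⊕ 0 = 1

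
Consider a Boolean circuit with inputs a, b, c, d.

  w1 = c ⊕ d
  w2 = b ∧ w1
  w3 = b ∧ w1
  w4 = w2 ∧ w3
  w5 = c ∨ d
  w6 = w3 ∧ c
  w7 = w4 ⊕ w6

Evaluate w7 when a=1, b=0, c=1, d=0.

0

w1 = 1 ⊕ 0 = 1
w2 = 0 ∧ 1 = 0
w3 = 0 ∧ 1 = 0
w4 = 0 ∧ 0 = 0
w6 = 0 ∧ 1 = 0
w7 = 0 ⊕ 0 = 0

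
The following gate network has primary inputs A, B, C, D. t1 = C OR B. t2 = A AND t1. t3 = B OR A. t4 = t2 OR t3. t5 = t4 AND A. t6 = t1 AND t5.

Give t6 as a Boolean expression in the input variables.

(C OR B) AND (((A AND (C OR B)) OR (B OR A)) AND A)

t1 = C OR B
t2 = A AND t1 = A AND (C OR B)
t3 = B OR A
t4 = t2 OR t3 = (A AND (C OR B)) OR (B OR A)
t5 = t4 AND A = ((A AND (C OR B)) OR (B OR A)) AND A
t6 = t1 AND t5 = (C OR B) AND (((A AND (C OR B)) OR (B OR A)) AND A)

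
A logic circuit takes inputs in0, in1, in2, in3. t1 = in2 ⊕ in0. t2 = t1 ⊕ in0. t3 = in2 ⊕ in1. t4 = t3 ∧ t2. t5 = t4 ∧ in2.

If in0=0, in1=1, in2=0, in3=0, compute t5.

t1 = 0 ⊕ 0 = 0
t2 = 0 ⊕ 0 = 0
t3 = 0 ⊕ 1 = 1
t4 = 1 ∧ 0 = 0
t5 = 0 ∧ 0 = 0

0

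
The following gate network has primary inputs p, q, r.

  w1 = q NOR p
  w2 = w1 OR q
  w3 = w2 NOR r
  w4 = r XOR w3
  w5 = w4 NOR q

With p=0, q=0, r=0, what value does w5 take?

1

w1 = 0 NOR 0 = 1
w2 = 1 OR 0 = 1
w3 = 1 NOR 0 = 0
w4 = 0 XOR 0 = 0
w5 = 0 NOR 0 = 1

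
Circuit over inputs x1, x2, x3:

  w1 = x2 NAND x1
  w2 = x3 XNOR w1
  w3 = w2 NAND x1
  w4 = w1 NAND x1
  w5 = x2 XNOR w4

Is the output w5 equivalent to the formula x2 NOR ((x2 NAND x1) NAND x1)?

No

w1 = x2 NAND x1
w4 = w1 NAND x1 = (x2 NAND x1) NAND x1
w5 = x2 XNOR w4 = x2 XNOR ((x2 NAND x1) NAND x1)
At x1=0, x2=1, x3=0: circuit gives 1, formula gives 0.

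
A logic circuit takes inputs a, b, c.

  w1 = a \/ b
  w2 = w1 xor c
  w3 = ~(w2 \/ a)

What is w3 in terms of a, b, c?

w1 = a \/ b
w2 = w1 xor c = (a \/ b) xor c
w3 = ~(w2 \/ a) = ~(((a \/ b) xor c) \/ a)

~(((a \/ b) xor c) \/ a)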